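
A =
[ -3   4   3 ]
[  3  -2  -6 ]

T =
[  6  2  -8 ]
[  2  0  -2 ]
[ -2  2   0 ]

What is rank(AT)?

First compute AT:
[[-16,   0,  16],
 [ 26,  -6, -20]]
Now row reduce the product.
R2 ← R2 + (13/8)·R1: [0, -6, 6]
2 nonzero rows, so rank(AT) = 2.

2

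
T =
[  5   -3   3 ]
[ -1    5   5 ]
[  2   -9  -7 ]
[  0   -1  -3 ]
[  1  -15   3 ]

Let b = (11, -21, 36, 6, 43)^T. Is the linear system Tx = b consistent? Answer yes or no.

yes

Row reduce the augmented matrix [T | b].
R2 ← R2 + (1/5)·R1: [0, 22/5, 28/5, -94/5]
R3 ← R3 − (2/5)·R1: [0, -39/5, -41/5, 158/5]
R5 ← R5 − (1/5)·R1: [0, -72/5, 12/5, 204/5]
R3 ← R3 + (39/22)·R2: [0, 0, 19/11, -19/11]
R4 ← R4 + (5/22)·R2: [0, 0, -19/11, 19/11]
R5 ← R5 + (36/11)·R2: [0, 0, 228/11, -228/11]
R4 ← R4 + R3: [0, 0, 0, 0]
R5 ← R5 − (12)·R3: [0, 0, 0, 0]
The echelon form has 3 nonzero rows, and every pivot lies in the first 3 columns, so rank(T) = rank([T|b]) = 3.
The system is consistent.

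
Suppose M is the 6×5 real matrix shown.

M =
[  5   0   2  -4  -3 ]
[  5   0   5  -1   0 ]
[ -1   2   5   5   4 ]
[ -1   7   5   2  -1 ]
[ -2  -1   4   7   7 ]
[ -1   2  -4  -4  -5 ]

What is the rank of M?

3

Row reduce to echelon form.
R2 ← R2 − R1: [0, 0, 3, 3, 3]
R3 ← R3 + (1/5)·R1: [0, 2, 27/5, 21/5, 17/5]
R4 ← R4 + (1/5)·R1: [0, 7, 27/5, 6/5, -8/5]
R5 ← R5 + (2/5)·R1: [0, -1, 24/5, 27/5, 29/5]
R6 ← R6 + (1/5)·R1: [0, 2, -18/5, -24/5, -28/5]
Swap R2 ↔ R3
R4 ← R4 − (7/2)·R2: [0, 0, -27/2, -27/2, -27/2]
R5 ← R5 + (1/2)·R2: [0, 0, 15/2, 15/2, 15/2]
R6 ← R6 − R2: [0, 0, -9, -9, -9]
R4 ← R4 + (9/2)·R3: [0, 0, 0, 0, 0]
R5 ← R5 − (5/2)·R3: [0, 0, 0, 0, 0]
R6 ← R6 + (3)·R3: [0, 0, 0, 0, 0]
Echelon form has 3 nonzero rows, so rank(M) = 3.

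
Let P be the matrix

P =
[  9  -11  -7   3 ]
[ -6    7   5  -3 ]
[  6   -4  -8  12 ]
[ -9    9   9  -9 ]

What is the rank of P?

Row reduce to echelon form.
R2 ← R2 + (2/3)·R1: [0, -1/3, 1/3, -1]
R3 ← R3 − (2/3)·R1: [0, 10/3, -10/3, 10]
R4 ← R4 + R1: [0, -2, 2, -6]
R3 ← R3 + (10)·R2: [0, 0, 0, 0]
R4 ← R4 − (6)·R2: [0, 0, 0, 0]
Echelon form has 2 nonzero rows, so rank(P) = 2.

2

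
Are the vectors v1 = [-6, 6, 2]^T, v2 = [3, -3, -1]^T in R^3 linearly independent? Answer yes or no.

no

Form the matrix with these vectors as rows and row reduce.
R2 ← R2 + (1/2)·R1: [0, 0, 0]
1 nonzero row, so the 2 vectors span a space of dimension 1.
Since 1 < 2, the vectors are linearly dependent.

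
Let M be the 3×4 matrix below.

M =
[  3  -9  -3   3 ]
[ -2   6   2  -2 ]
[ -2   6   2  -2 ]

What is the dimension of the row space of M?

1

Row reduce to echelon form.
R2 ← R2 + (2/3)·R1: [0, 0, 0, 0]
R3 ← R3 + (2/3)·R1: [0, 0, 0, 0]
Echelon form has 1 nonzero row, so rank(M) = 1.
The row space has dimension equal to the rank: 1.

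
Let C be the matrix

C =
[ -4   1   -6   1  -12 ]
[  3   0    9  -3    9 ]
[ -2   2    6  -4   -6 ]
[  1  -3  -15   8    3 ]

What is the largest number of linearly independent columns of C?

Row reduce to echelon form.
R2 ← R2 + (3/4)·R1: [0, 3/4, 9/2, -9/4, 0]
R3 ← R3 − (1/2)·R1: [0, 3/2, 9, -9/2, 0]
R4 ← R4 + (1/4)·R1: [0, -11/4, -33/2, 33/4, 0]
R3 ← R3 − (2)·R2: [0, 0, 0, 0, 0]
R4 ← R4 + (11/3)·R2: [0, 0, 0, 0, 0]
Echelon form has 2 nonzero rows, so rank(C) = 2.
The rank gives the maximum number of linearly independent columns: 2.

2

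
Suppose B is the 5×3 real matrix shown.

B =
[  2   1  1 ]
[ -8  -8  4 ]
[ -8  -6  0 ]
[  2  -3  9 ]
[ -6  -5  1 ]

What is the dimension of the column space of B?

Row reduce to echelon form.
R2 ← R2 + (4)·R1: [0, -4, 8]
R3 ← R3 + (4)·R1: [0, -2, 4]
R4 ← R4 − R1: [0, -4, 8]
R5 ← R5 + (3)·R1: [0, -2, 4]
R3 ← R3 − (1/2)·R2: [0, 0, 0]
R4 ← R4 − R2: [0, 0, 0]
R5 ← R5 − (1/2)·R2: [0, 0, 0]
Echelon form has 2 nonzero rows, so rank(B) = 2.
The column space has dimension equal to the rank: 2.

2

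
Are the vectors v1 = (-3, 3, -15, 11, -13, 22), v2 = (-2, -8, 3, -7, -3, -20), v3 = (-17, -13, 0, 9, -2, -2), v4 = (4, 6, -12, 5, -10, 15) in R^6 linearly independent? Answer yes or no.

Form the matrix with these vectors as rows and row reduce.
R2 ← R2 − (2/3)·R1: [0, -10, 13, -43/3, 17/3, -104/3]
R3 ← R3 − (17/3)·R1: [0, -30, 85, -160/3, 215/3, -380/3]
R4 ← R4 + (4/3)·R1: [0, 10, -32, 59/3, -82/3, 133/3]
R3 ← R3 − (3)·R2: [0, 0, 46, -31/3, 164/3, -68/3]
R4 ← R4 + R2: [0, 0, -19, 16/3, -65/3, 29/3]
R4 ← R4 + (19/46)·R3: [0, 0, 0, 49/46, 21/23, 7/23]
4 nonzero rows, so the 4 vectors span a space of dimension 4.
Since 4 = 4, the vectors are linearly independent.

yes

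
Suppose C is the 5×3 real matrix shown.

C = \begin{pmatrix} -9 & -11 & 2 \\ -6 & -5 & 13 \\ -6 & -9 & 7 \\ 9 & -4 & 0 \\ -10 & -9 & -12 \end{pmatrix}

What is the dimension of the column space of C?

3

Row reduce to echelon form.
R2 ← R2 − (2/3)·R1: [0, 7/3, 35/3]
R3 ← R3 − (2/3)·R1: [0, -5/3, 17/3]
R4 ← R4 + R1: [0, -15, 2]
R5 ← R5 − (10/9)·R1: [0, 29/9, -128/9]
R3 ← R3 + (5/7)·R2: [0, 0, 14]
R4 ← R4 + (45/7)·R2: [0, 0, 77]
R5 ← R5 − (29/21)·R2: [0, 0, -91/3]
R4 ← R4 − (11/2)·R3: [0, 0, 0]
R5 ← R5 + (13/6)·R3: [0, 0, 0]
Echelon form has 3 nonzero rows, so rank(C) = 3.
The column space has dimension equal to the rank: 3.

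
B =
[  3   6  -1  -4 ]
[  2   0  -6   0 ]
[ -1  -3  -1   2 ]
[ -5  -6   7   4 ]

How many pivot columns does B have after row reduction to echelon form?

Row reduce to echelon form.
R2 ← R2 − (2/3)·R1: [0, -4, -16/3, 8/3]
R3 ← R3 + (1/3)·R1: [0, -1, -4/3, 2/3]
R4 ← R4 + (5/3)·R1: [0, 4, 16/3, -8/3]
R3 ← R3 − (1/4)·R2: [0, 0, 0, 0]
R4 ← R4 + R2: [0, 0, 0, 0]
Echelon form has 2 nonzero rows, so rank(B) = 2.
Each nonzero row contributes one pivot column: 2 pivot columns.

2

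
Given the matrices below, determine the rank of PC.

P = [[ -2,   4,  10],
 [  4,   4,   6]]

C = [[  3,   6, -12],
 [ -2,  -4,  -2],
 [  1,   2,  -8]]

First compute PC:
[[ -4,  -8, -64],
 [ 10,  20, -104]]
Now row reduce the product.
R2 ← R2 + (5/2)·R1: [0, 0, -264]
2 nonzero rows, so rank(PC) = 2.

2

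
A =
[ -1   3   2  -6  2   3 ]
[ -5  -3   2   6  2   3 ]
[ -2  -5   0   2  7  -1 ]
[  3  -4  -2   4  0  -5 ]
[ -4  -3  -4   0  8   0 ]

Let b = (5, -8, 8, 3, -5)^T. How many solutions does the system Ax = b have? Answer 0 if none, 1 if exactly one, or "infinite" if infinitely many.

Row reduce the augmented matrix [A | b].
R2 ← R2 − (5)·R1: [0, -18, -8, 36, -8, -12, -33]
R3 ← R3 − (2)·R1: [0, -11, -4, 14, 3, -7, -2]
R4 ← R4 + (3)·R1: [0, 5, 4, -14, 6, 4, 18]
R5 ← R5 − (4)·R1: [0, -15, -12, 24, 0, -12, -25]
R3 ← R3 − (11/18)·R2: [0, 0, 8/9, -8, 71/9, 1/3, 109/6]
R4 ← R4 + (5/18)·R2: [0, 0, 16/9, -4, 34/9, 2/3, 53/6]
R5 ← R5 − (5/6)·R2: [0, 0, -16/3, -6, 20/3, -2, 5/2]
R4 ← R4 − (2)·R3: [0, 0, 0, 12, -12, 0, -55/2]
R5 ← R5 + (6)·R3: [0, 0, 0, -54, 54, 0, 223/2]
R5 ← R5 + (9/2)·R4: [0, 0, 0, 0, 0, 0, -49/4]
The echelon form has 5 nonzero rows; the last pivot sits in the augmented column, so rank(A) = 4 but rank([A|b]) = 5.
Since the ranks differ, the system is inconsistent.
It has no solutions.

0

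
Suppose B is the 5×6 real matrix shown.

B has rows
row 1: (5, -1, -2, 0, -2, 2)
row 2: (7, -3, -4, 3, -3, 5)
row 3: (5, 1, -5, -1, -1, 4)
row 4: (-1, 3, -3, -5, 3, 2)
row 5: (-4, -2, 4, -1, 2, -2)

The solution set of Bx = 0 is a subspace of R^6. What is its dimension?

2

Row reduce to echelon form.
R2 ← R2 − (7/5)·R1: [0, -8/5, -6/5, 3, -1/5, 11/5]
R3 ← R3 − R1: [0, 2, -3, -1, 1, 2]
R4 ← R4 + (1/5)·R1: [0, 14/5, -17/5, -5, 13/5, 12/5]
R5 ← R5 + (4/5)·R1: [0, -14/5, 12/5, -1, 2/5, -2/5]
R3 ← R3 + (5/4)·R2: [0, 0, -9/2, 11/4, 3/4, 19/4]
R4 ← R4 + (7/4)·R2: [0, 0, -11/2, 1/4, 9/4, 25/4]
R5 ← R5 − (7/4)·R2: [0, 0, 9/2, -25/4, 3/4, -17/4]
R4 ← R4 − (11/9)·R3: [0, 0, 0, -28/9, 4/3, 4/9]
R5 ← R5 + R3: [0, 0, 0, -7/2, 3/2, 1/2]
R5 ← R5 − (9/8)·R4: [0, 0, 0, 0, 0, 0]
4 nonzero rows, so rank(B) = 4.
B has 6 columns; by rank–nullity, nullity = 6 − 4 = 2.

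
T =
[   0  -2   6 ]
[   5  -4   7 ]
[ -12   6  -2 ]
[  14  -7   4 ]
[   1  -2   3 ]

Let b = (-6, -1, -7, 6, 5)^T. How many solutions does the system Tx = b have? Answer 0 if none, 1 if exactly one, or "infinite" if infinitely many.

Row reduce the augmented matrix [T | b].
Swap R1 ↔ R2
R3 ← R3 + (12/5)·R1: [0, -18/5, 74/5, -47/5]
R4 ← R4 − (14/5)·R1: [0, 21/5, -78/5, 44/5]
R5 ← R5 − (1/5)·R1: [0, -6/5, 8/5, 26/5]
R3 ← R3 − (9/5)·R2: [0, 0, 4, 7/5]
R4 ← R4 + (21/10)·R2: [0, 0, -3, -19/5]
R5 ← R5 − (3/5)·R2: [0, 0, -2, 44/5]
R4 ← R4 + (3/4)·R3: [0, 0, 0, -11/4]
R5 ← R5 + (1/2)·R3: [0, 0, 0, 19/2]
R5 ← R5 + (38/11)·R4: [0, 0, 0, 0]
The echelon form has 4 nonzero rows; the last pivot sits in the augmented column, so rank(T) = 3 but rank([T|b]) = 4.
Since the ranks differ, the system is inconsistent.
It has no solutions.

0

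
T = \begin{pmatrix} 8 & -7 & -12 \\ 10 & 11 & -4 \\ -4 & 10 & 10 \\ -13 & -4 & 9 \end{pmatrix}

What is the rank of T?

3

Row reduce to echelon form.
R2 ← R2 − (5/4)·R1: [0, 79/4, 11]
R3 ← R3 + (1/2)·R1: [0, 13/2, 4]
R4 ← R4 + (13/8)·R1: [0, -123/8, -21/2]
R3 ← R3 − (26/79)·R2: [0, 0, 30/79]
R4 ← R4 + (123/158)·R2: [0, 0, -153/79]
R4 ← R4 + (51/10)·R3: [0, 0, 0]
Echelon form has 3 nonzero rows, so rank(T) = 3.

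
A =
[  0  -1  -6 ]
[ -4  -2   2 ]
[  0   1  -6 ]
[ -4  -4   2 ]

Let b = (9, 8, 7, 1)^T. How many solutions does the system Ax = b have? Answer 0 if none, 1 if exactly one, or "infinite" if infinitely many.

0

Row reduce the augmented matrix [A | b].
Swap R1 ↔ R2
R4 ← R4 − R1: [0, -2, 0, -7]
R3 ← R3 + R2: [0, 0, -12, 16]
R4 ← R4 − (2)·R2: [0, 0, 12, -25]
R4 ← R4 + R3: [0, 0, 0, -9]
The echelon form has 4 nonzero rows; the last pivot sits in the augmented column, so rank(A) = 3 but rank([A|b]) = 4.
Since the ranks differ, the system is inconsistent.
It has no solutions.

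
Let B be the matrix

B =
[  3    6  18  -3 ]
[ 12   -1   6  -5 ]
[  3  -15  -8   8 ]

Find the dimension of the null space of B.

Row reduce to echelon form.
R2 ← R2 − (4)·R1: [0, -25, -66, 7]
R3 ← R3 − R1: [0, -21, -26, 11]
R3 ← R3 − (21/25)·R2: [0, 0, 736/25, 128/25]
3 nonzero rows, so rank(B) = 3.
B has 4 columns; by rank–nullity, nullity = 4 − 3 = 1.

1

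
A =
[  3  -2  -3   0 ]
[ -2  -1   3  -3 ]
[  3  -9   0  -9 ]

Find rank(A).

2

Row reduce to echelon form.
R2 ← R2 + (2/3)·R1: [0, -7/3, 1, -3]
R3 ← R3 − R1: [0, -7, 3, -9]
R3 ← R3 − (3)·R2: [0, 0, 0, 0]
Echelon form has 2 nonzero rows, so rank(A) = 2.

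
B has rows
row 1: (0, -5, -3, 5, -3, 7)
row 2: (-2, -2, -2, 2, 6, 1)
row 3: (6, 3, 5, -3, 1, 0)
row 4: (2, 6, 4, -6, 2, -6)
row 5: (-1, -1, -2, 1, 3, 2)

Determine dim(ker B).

Row reduce to echelon form.
Swap R1 ↔ R2
R3 ← R3 + (3)·R1: [0, -3, -1, 3, 19, 3]
R4 ← R4 + R1: [0, 4, 2, -4, 8, -5]
R5 ← R5 − (1/2)·R1: [0, 0, -1, 0, 0, 3/2]
R3 ← R3 − (3/5)·R2: [0, 0, 4/5, 0, 104/5, -6/5]
R4 ← R4 + (4/5)·R2: [0, 0, -2/5, 0, 28/5, 3/5]
R4 ← R4 + (1/2)·R3: [0, 0, 0, 0, 16, 0]
R5 ← R5 + (5/4)·R3: [0, 0, 0, 0, 26, 0]
R5 ← R5 − (13/8)·R4: [0, 0, 0, 0, 0, 0]
4 nonzero rows, so rank(B) = 4.
B has 6 columns; by rank–nullity, nullity = 6 − 4 = 2.

2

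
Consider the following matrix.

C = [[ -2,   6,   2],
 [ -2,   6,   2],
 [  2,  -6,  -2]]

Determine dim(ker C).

2

Row reduce to echelon form.
R2 ← R2 − R1: [0, 0, 0]
R3 ← R3 + R1: [0, 0, 0]
1 nonzero row, so rank(C) = 1.
C has 3 columns; by rank–nullity, nullity = 3 − 1 = 2.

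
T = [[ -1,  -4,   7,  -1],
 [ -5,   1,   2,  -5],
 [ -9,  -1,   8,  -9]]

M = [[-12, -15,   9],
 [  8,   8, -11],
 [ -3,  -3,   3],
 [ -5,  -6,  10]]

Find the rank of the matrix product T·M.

First compute TM:
[[-36, -32,  46],
 [ 87, 107, -100],
 [121, 157, -136]]
Now row reduce the product.
R2 ← R2 + (29/12)·R1: [0, 89/3, 67/6]
R3 ← R3 + (121/36)·R1: [0, 445/9, 335/18]
R3 ← R3 − (5/3)·R2: [0, 0, 0]
2 nonzero rows, so rank(TM) = 2.

2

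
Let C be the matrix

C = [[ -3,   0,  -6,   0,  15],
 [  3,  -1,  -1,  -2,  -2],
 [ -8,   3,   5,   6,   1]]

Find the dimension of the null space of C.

3

Row reduce to echelon form.
R2 ← R2 + R1: [0, -1, -7, -2, 13]
R3 ← R3 − (8/3)·R1: [0, 3, 21, 6, -39]
R3 ← R3 + (3)·R2: [0, 0, 0, 0, 0]
2 nonzero rows, so rank(C) = 2.
C has 5 columns; by rank–nullity, nullity = 5 − 2 = 3.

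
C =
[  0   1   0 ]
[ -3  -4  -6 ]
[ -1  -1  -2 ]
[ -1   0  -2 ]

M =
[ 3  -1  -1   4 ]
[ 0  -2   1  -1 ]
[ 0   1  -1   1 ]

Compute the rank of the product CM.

2

First compute CM:
[[  0,  -2,   1,  -1],
 [ -9,   5,   5, -14],
 [ -3,   1,   2,  -5],
 [ -3,  -1,   3,  -6]]
Now row reduce the product.
Swap R1 ↔ R2
R3 ← R3 − (1/3)·R1: [0, -2/3, 1/3, -1/3]
R4 ← R4 − (1/3)·R1: [0, -8/3, 4/3, -4/3]
R3 ← R3 − (1/3)·R2: [0, 0, 0, 0]
R4 ← R4 − (4/3)·R2: [0, 0, 0, 0]
2 nonzero rows, so rank(CM) = 2.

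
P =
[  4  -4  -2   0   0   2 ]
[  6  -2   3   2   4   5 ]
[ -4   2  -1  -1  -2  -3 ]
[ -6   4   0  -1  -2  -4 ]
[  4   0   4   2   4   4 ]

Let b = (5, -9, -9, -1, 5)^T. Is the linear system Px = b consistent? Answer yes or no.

no

Row reduce the augmented matrix [P | b].
R2 ← R2 − (3/2)·R1: [0, 4, 6, 2, 4, 2, -33/2]
R3 ← R3 + R1: [0, -2, -3, -1, -2, -1, -4]
R4 ← R4 + (3/2)·R1: [0, -2, -3, -1, -2, -1, 13/2]
R5 ← R5 − R1: [0, 4, 6, 2, 4, 2, 0]
R3 ← R3 + (1/2)·R2: [0, 0, 0, 0, 0, 0, -49/4]
R4 ← R4 + (1/2)·R2: [0, 0, 0, 0, 0, 0, -7/4]
R5 ← R5 − R2: [0, 0, 0, 0, 0, 0, 33/2]
R4 ← R4 − (1/7)·R3: [0, 0, 0, 0, 0, 0, 0]
R5 ← R5 + (66/49)·R3: [0, 0, 0, 0, 0, 0, 0]
The echelon form has 3 nonzero rows; the last pivot sits in the augmented column, so rank(P) = 2 but rank([P|b]) = 3.
Since the ranks differ, the system is inconsistent.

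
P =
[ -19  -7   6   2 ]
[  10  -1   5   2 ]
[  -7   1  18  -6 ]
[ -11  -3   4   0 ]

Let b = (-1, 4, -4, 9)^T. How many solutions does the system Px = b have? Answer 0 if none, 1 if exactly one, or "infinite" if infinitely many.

0

Row reduce the augmented matrix [P | b].
R2 ← R2 + (10/19)·R1: [0, -89/19, 155/19, 58/19, 66/19]
R3 ← R3 − (7/19)·R1: [0, 68/19, 300/19, -128/19, -69/19]
R4 ← R4 − (11/19)·R1: [0, 20/19, 10/19, -22/19, 182/19]
R3 ← R3 + (68/89)·R2: [0, 0, 1960/89, -392/89, -87/89]
R4 ← R4 + (20/89)·R2: [0, 0, 210/89, -42/89, 922/89]
R4 ← R4 − (3/28)·R3: [0, 0, 0, 0, 293/28]
The echelon form has 4 nonzero rows; the last pivot sits in the augmented column, so rank(P) = 3 but rank([P|b]) = 4.
Since the ranks differ, the system is inconsistent.
It has no solutions.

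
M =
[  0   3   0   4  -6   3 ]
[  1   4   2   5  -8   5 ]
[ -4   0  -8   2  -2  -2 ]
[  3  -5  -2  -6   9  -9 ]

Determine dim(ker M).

Row reduce to echelon form.
Swap R1 ↔ R2
R3 ← R3 + (4)·R1: [0, 16, 0, 22, -34, 18]
R4 ← R4 − (3)·R1: [0, -17, -8, -21, 33, -24]
R3 ← R3 − (16/3)·R2: [0, 0, 0, 2/3, -2, 2]
R4 ← R4 + (17/3)·R2: [0, 0, -8, 5/3, -1, -7]
Swap R3 ↔ R4
4 nonzero rows, so rank(M) = 4.
M has 6 columns; by rank–nullity, nullity = 6 − 4 = 2.

2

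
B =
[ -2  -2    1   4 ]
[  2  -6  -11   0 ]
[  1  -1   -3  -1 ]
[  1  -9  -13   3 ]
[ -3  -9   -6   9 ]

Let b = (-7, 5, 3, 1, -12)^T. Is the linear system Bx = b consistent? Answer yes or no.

Row reduce the augmented matrix [B | b].
R2 ← R2 + R1: [0, -8, -10, 4, -2]
R3 ← R3 + (1/2)·R1: [0, -2, -5/2, 1, -1/2]
R4 ← R4 + (1/2)·R1: [0, -10, -25/2, 5, -5/2]
R5 ← R5 − (3/2)·R1: [0, -6, -15/2, 3, -3/2]
R3 ← R3 − (1/4)·R2: [0, 0, 0, 0, 0]
R4 ← R4 − (5/4)·R2: [0, 0, 0, 0, 0]
R5 ← R5 − (3/4)·R2: [0, 0, 0, 0, 0]
The echelon form has 2 nonzero rows, and every pivot lies in the first 4 columns, so rank(B) = rank([B|b]) = 2.
The system is consistent.

yes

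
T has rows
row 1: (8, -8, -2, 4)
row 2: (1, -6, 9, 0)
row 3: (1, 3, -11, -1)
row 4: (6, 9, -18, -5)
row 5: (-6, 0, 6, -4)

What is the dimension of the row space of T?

Row reduce to echelon form.
R2 ← R2 − (1/8)·R1: [0, -5, 37/4, -1/2]
R3 ← R3 − (1/8)·R1: [0, 4, -43/4, -3/2]
R4 ← R4 − (3/4)·R1: [0, 15, -33/2, -8]
R5 ← R5 + (3/4)·R1: [0, -6, 9/2, -1]
R3 ← R3 + (4/5)·R2: [0, 0, -67/20, -19/10]
R4 ← R4 + (3)·R2: [0, 0, 45/4, -19/2]
R5 ← R5 − (6/5)·R2: [0, 0, -33/5, -2/5]
R4 ← R4 + (225/67)·R3: [0, 0, 0, -1064/67]
R5 ← R5 − (132/67)·R3: [0, 0, 0, 224/67]
R5 ← R5 + (4/19)·R4: [0, 0, 0, 0]
Echelon form has 4 nonzero rows, so rank(T) = 4.
The row space has dimension equal to the rank: 4.

4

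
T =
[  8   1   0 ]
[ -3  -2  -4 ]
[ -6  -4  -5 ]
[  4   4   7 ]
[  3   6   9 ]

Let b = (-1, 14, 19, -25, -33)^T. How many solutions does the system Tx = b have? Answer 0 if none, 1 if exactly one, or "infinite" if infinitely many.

1

Row reduce the augmented matrix [T | b].
R2 ← R2 + (3/8)·R1: [0, -13/8, -4, 109/8]
R3 ← R3 + (3/4)·R1: [0, -13/4, -5, 73/4]
R4 ← R4 − (1/2)·R1: [0, 7/2, 7, -49/2]
R5 ← R5 − (3/8)·R1: [0, 45/8, 9, -261/8]
R3 ← R3 − (2)·R2: [0, 0, 3, -9]
R4 ← R4 + (28/13)·R2: [0, 0, -21/13, 63/13]
R5 ← R5 + (45/13)·R2: [0, 0, -63/13, 189/13]
R4 ← R4 + (7/13)·R3: [0, 0, 0, 0]
R5 ← R5 + (21/13)·R3: [0, 0, 0, 0]
The echelon form has 3 nonzero rows, and every pivot lies in the first 3 columns, so rank(T) = rank([T|b]) = 3.
The system is consistent.
rank = 3 = number of unknowns, so the solution is unique.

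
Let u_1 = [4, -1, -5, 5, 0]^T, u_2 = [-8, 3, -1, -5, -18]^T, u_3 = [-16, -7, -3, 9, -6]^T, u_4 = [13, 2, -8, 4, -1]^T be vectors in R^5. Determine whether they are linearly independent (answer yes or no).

no

Form the matrix with these vectors as rows and row reduce.
R2 ← R2 + (2)·R1: [0, 1, -11, 5, -18]
R3 ← R3 + (4)·R1: [0, -11, -23, 29, -6]
R4 ← R4 − (13/4)·R1: [0, 21/4, 33/4, -49/4, -1]
R3 ← R3 + (11)·R2: [0, 0, -144, 84, -204]
R4 ← R4 − (21/4)·R2: [0, 0, 66, -77/2, 187/2]
R4 ← R4 + (11/24)·R3: [0, 0, 0, 0, 0]
3 nonzero rows, so the 4 vectors span a space of dimension 3.
Since 3 < 4, the vectors are linearly dependent.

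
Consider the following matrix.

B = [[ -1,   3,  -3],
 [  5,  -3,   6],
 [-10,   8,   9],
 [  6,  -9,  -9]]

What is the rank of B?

Row reduce to echelon form.
R2 ← R2 + (5)·R1: [0, 12, -9]
R3 ← R3 − (10)·R1: [0, -22, 39]
R4 ← R4 + (6)·R1: [0, 9, -27]
R3 ← R3 + (11/6)·R2: [0, 0, 45/2]
R4 ← R4 − (3/4)·R2: [0, 0, -81/4]
R4 ← R4 + (9/10)·R3: [0, 0, 0]
Echelon form has 3 nonzero rows, so rank(B) = 3.

3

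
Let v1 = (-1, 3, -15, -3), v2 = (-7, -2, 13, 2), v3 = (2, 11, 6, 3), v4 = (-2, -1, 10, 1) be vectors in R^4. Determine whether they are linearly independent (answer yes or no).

Form the matrix with these vectors as rows and row reduce.
R2 ← R2 − (7)·R1: [0, -23, 118, 23]
R3 ← R3 + (2)·R1: [0, 17, -24, -3]
R4 ← R4 − (2)·R1: [0, -7, 40, 7]
R3 ← R3 + (17/23)·R2: [0, 0, 1454/23, 14]
R4 ← R4 − (7/23)·R2: [0, 0, 94/23, 0]
R4 ← R4 − (47/727)·R3: [0, 0, 0, -658/727]
4 nonzero rows, so the 4 vectors span a space of dimension 4.
Since 4 = 4, the vectors are linearly independent.

yes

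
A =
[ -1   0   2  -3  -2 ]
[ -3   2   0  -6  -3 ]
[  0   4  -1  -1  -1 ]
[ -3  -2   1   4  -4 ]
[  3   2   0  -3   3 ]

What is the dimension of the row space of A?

Row reduce to echelon form.
R2 ← R2 − (3)·R1: [0, 2, -6, 3, 3]
R4 ← R4 − (3)·R1: [0, -2, -5, 13, 2]
R5 ← R5 + (3)·R1: [0, 2, 6, -12, -3]
R3 ← R3 − (2)·R2: [0, 0, 11, -7, -7]
R4 ← R4 + R2: [0, 0, -11, 16, 5]
R5 ← R5 − R2: [0, 0, 12, -15, -6]
R4 ← R4 + R3: [0, 0, 0, 9, -2]
R5 ← R5 − (12/11)·R3: [0, 0, 0, -81/11, 18/11]
R5 ← R5 + (9/11)·R4: [0, 0, 0, 0, 0]
Echelon form has 4 nonzero rows, so rank(A) = 4.
The row space has dimension equal to the rank: 4.

4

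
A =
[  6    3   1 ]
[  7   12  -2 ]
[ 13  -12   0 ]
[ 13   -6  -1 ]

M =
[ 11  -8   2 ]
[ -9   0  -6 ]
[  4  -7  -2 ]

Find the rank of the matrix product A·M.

2

First compute AM:
[[ 43, -55,  -8],
 [-39, -42, -54],
 [251, -104,  98],
 [193, -97,  64]]
Now row reduce the product.
R2 ← R2 + (39/43)·R1: [0, -3951/43, -2634/43]
R3 ← R3 − (251/43)·R1: [0, 9333/43, 6222/43]
R4 ← R4 − (193/43)·R1: [0, 6444/43, 4296/43]
R3 ← R3 + (1037/439)·R2: [0, 0, 0]
R4 ← R4 + (716/439)·R2: [0, 0, 0]
2 nonzero rows, so rank(AM) = 2.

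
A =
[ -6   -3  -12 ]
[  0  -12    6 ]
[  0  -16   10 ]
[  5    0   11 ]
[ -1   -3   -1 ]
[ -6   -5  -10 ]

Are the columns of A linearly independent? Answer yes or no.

yes

Row reduce A to echelon form.
R4 ← R4 + (5/6)·R1: [0, -5/2, 1]
R5 ← R5 − (1/6)·R1: [0, -5/2, 1]
R6 ← R6 − R1: [0, -2, 2]
R3 ← R3 − (4/3)·R2: [0, 0, 2]
R4 ← R4 − (5/24)·R2: [0, 0, -1/4]
R5 ← R5 − (5/24)·R2: [0, 0, -1/4]
R6 ← R6 − (1/6)·R2: [0, 0, 1]
R4 ← R4 + (1/8)·R3: [0, 0, 0]
R5 ← R5 + (1/8)·R3: [0, 0, 0]
R6 ← R6 − (1/2)·R3: [0, 0, 0]
3 pivots among 3 columns.
Every column is a pivot column, so the columns are linearly independent.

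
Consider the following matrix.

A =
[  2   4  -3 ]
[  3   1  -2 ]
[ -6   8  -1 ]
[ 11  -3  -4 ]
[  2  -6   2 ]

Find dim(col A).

Row reduce to echelon form.
R2 ← R2 − (3/2)·R1: [0, -5, 5/2]
R3 ← R3 + (3)·R1: [0, 20, -10]
R4 ← R4 − (11/2)·R1: [0, -25, 25/2]
R5 ← R5 − R1: [0, -10, 5]
R3 ← R3 + (4)·R2: [0, 0, 0]
R4 ← R4 − (5)·R2: [0, 0, 0]
R5 ← R5 − (2)·R2: [0, 0, 0]
Echelon form has 2 nonzero rows, so rank(A) = 2.
The column space has dimension equal to the rank: 2.

2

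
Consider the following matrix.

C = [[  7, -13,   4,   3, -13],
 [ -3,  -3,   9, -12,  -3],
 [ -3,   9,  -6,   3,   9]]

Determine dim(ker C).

Row reduce to echelon form.
R2 ← R2 + (3/7)·R1: [0, -60/7, 75/7, -75/7, -60/7]
R3 ← R3 + (3/7)·R1: [0, 24/7, -30/7, 30/7, 24/7]
R3 ← R3 + (2/5)·R2: [0, 0, 0, 0, 0]
2 nonzero rows, so rank(C) = 2.
C has 5 columns; by rank–nullity, nullity = 5 − 2 = 3.

3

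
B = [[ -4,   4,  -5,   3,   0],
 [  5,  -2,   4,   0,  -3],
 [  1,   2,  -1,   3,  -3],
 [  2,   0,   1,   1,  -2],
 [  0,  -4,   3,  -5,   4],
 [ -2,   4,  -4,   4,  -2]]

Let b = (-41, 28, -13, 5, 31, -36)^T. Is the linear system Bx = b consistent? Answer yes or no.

yes

Row reduce the augmented matrix [B | b].
R2 ← R2 + (5/4)·R1: [0, 3, -9/4, 15/4, -3, -93/4]
R3 ← R3 + (1/4)·R1: [0, 3, -9/4, 15/4, -3, -93/4]
R4 ← R4 + (1/2)·R1: [0, 2, -3/2, 5/2, -2, -31/2]
R6 ← R6 − (1/2)·R1: [0, 2, -3/2, 5/2, -2, -31/2]
R3 ← R3 − R2: [0, 0, 0, 0, 0, 0]
R4 ← R4 − (2/3)·R2: [0, 0, 0, 0, 0, 0]
R5 ← R5 + (4/3)·R2: [0, 0, 0, 0, 0, 0]
R6 ← R6 − (2/3)·R2: [0, 0, 0, 0, 0, 0]
The echelon form has 2 nonzero rows, and every pivot lies in the first 5 columns, so rank(B) = rank([B|b]) = 2.
The system is consistent.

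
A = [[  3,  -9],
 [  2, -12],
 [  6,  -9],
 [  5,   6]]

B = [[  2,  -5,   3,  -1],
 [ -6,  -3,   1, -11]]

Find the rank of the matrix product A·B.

First compute AB:
[[ 60,  12,   0,  96],
 [ 76,  26,  -6, 130],
 [ 66,  -3,   9,  93],
 [-26, -43,  21, -71]]
Now row reduce the product.
R2 ← R2 − (19/15)·R1: [0, 54/5, -6, 42/5]
R3 ← R3 − (11/10)·R1: [0, -81/5, 9, -63/5]
R4 ← R4 + (13/30)·R1: [0, -189/5, 21, -147/5]
R3 ← R3 + (3/2)·R2: [0, 0, 0, 0]
R4 ← R4 + (7/2)·R2: [0, 0, 0, 0]
2 nonzero rows, so rank(AB) = 2.

2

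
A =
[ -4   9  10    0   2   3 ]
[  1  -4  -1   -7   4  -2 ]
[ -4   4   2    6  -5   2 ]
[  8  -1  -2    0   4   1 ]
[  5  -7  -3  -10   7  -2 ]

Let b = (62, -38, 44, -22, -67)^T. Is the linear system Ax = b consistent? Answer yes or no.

Row reduce the augmented matrix [A | b].
R2 ← R2 + (1/4)·R1: [0, -7/4, 3/2, -7, 9/2, -5/4, -45/2]
R3 ← R3 − R1: [0, -5, -8, 6, -7, -1, -18]
R4 ← R4 + (2)·R1: [0, 17, 18, 0, 8, 7, 102]
R5 ← R5 + (5/4)·R1: [0, 17/4, 19/2, -10, 19/2, 7/4, 21/2]
R3 ← R3 − (20/7)·R2: [0, 0, -86/7, 26, -139/7, 18/7, 324/7]
R4 ← R4 + (68/7)·R2: [0, 0, 228/7, -68, 362/7, -36/7, -816/7]
R5 ← R5 + (17/7)·R2: [0, 0, 92/7, -27, 143/7, -9/7, -309/7]
R4 ← R4 + (114/43)·R3: [0, 0, 0, 40/43, -40/43, 72/43, 264/43]
R5 ← R5 + (46/43)·R3: [0, 0, 0, 35/43, -35/43, 63/43, 231/43]
R5 ← R5 − (7/8)·R4: [0, 0, 0, 0, 0, 0, 0]
The echelon form has 4 nonzero rows, and every pivot lies in the first 6 columns, so rank(A) = rank([A|b]) = 4.
The system is consistent.

yes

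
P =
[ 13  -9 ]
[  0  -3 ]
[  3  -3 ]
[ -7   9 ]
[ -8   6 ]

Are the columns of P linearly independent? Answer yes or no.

yes

Row reduce P to echelon form.
R3 ← R3 − (3/13)·R1: [0, -12/13]
R4 ← R4 + (7/13)·R1: [0, 54/13]
R5 ← R5 + (8/13)·R1: [0, 6/13]
R3 ← R3 − (4/13)·R2: [0, 0]
R4 ← R4 + (18/13)·R2: [0, 0]
R5 ← R5 + (2/13)·R2: [0, 0]
2 pivots among 2 columns.
Every column is a pivot column, so the columns are linearly independent.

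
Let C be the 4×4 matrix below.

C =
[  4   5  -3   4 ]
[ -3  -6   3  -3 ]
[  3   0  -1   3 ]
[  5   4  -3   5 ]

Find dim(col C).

Row reduce to echelon form.
R2 ← R2 + (3/4)·R1: [0, -9/4, 3/4, 0]
R3 ← R3 − (3/4)·R1: [0, -15/4, 5/4, 0]
R4 ← R4 − (5/4)·R1: [0, -9/4, 3/4, 0]
R3 ← R3 − (5/3)·R2: [0, 0, 0, 0]
R4 ← R4 − R2: [0, 0, 0, 0]
Echelon form has 2 nonzero rows, so rank(C) = 2.
The column space has dimension equal to the rank: 2.

2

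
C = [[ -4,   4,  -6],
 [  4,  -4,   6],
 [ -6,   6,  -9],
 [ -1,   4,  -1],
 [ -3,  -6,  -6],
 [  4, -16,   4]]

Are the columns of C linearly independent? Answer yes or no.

Row reduce C to echelon form.
R2 ← R2 + R1: [0, 0, 0]
R3 ← R3 − (3/2)·R1: [0, 0, 0]
R4 ← R4 − (1/4)·R1: [0, 3, 1/2]
R5 ← R5 − (3/4)·R1: [0, -9, -3/2]
R6 ← R6 + R1: [0, -12, -2]
Swap R2 ↔ R4
R5 ← R5 + (3)·R2: [0, 0, 0]
R6 ← R6 + (4)·R2: [0, 0, 0]
2 pivots among 3 columns.
Only 2 < 3 pivot columns, so the columns are linearly dependent.

no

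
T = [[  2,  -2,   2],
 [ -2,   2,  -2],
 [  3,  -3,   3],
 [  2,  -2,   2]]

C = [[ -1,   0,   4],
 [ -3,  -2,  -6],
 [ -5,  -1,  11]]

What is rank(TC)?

1

First compute TC:
[[ -6,   2,  42],
 [  6,  -2, -42],
 [ -9,   3,  63],
 [ -6,   2,  42]]
Now row reduce the product.
R2 ← R2 + R1: [0, 0, 0]
R3 ← R3 − (3/2)·R1: [0, 0, 0]
R4 ← R4 − R1: [0, 0, 0]
1 nonzero row, so rank(TC) = 1.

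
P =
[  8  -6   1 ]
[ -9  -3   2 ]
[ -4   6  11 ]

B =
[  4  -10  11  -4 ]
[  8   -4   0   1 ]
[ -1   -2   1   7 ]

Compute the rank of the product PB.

3

First compute PB:
[[-17, -58,  89, -31],
 [-62,  98, -97,  47],
 [ 21,  -6, -33,  99]]
Now row reduce the product.
R2 ← R2 − (62/17)·R1: [0, 5262/17, -7167/17, 2721/17]
R3 ← R3 + (21/17)·R1: [0, -1320/17, 1308/17, 1032/17]
R3 ← R3 + (220/877)·R2: [0, 0, -25272/877, 88452/877]
3 nonzero rows, so rank(PB) = 3.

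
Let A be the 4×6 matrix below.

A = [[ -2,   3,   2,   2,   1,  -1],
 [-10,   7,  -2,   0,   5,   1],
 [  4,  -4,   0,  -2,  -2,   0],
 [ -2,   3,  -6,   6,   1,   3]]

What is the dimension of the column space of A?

3

Row reduce to echelon form.
R2 ← R2 − (5)·R1: [0, -8, -12, -10, 0, 6]
R3 ← R3 + (2)·R1: [0, 2, 4, 2, 0, -2]
R4 ← R4 − R1: [0, 0, -8, 4, 0, 4]
R3 ← R3 + (1/4)·R2: [0, 0, 1, -1/2, 0, -1/2]
R4 ← R4 + (8)·R3: [0, 0, 0, 0, 0, 0]
Echelon form has 3 nonzero rows, so rank(A) = 3.
The column space has dimension equal to the rank: 3.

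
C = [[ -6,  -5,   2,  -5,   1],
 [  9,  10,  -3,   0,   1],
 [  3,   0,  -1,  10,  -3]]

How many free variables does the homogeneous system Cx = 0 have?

3

Row reduce to echelon form.
R2 ← R2 + (3/2)·R1: [0, 5/2, 0, -15/2, 5/2]
R3 ← R3 + (1/2)·R1: [0, -5/2, 0, 15/2, -5/2]
R3 ← R3 + R2: [0, 0, 0, 0, 0]
2 nonzero rows, so rank(C) = 2.
C has 5 columns; by rank–nullity, nullity = 5 − 2 = 3.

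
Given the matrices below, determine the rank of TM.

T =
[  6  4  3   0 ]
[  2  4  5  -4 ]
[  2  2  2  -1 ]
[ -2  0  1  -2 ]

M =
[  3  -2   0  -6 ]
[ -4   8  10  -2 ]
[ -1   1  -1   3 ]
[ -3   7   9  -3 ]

2

First compute TM:
[[ -1,  23,  37, -35],
 [ -3,   5,  -1,   7],
 [ -1,   7,   9,  -7],
 [ -1,  -9, -19,  21]]
Now row reduce the product.
R2 ← R2 − (3)·R1: [0, -64, -112, 112]
R3 ← R3 − R1: [0, -16, -28, 28]
R4 ← R4 − R1: [0, -32, -56, 56]
R3 ← R3 − (1/4)·R2: [0, 0, 0, 0]
R4 ← R4 − (1/2)·R2: [0, 0, 0, 0]
2 nonzero rows, so rank(TM) = 2.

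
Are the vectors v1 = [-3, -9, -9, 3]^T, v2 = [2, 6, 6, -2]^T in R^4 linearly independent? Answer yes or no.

no

Form the matrix with these vectors as rows and row reduce.
R2 ← R2 + (2/3)·R1: [0, 0, 0, 0]
1 nonzero row, so the 2 vectors span a space of dimension 1.
Since 1 < 2, the vectors are linearly dependent.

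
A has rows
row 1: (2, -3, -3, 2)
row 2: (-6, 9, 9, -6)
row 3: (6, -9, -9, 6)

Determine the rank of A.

1

Row reduce to echelon form.
R2 ← R2 + (3)·R1: [0, 0, 0, 0]
R3 ← R3 − (3)·R1: [0, 0, 0, 0]
Echelon form has 1 nonzero row, so rank(A) = 1.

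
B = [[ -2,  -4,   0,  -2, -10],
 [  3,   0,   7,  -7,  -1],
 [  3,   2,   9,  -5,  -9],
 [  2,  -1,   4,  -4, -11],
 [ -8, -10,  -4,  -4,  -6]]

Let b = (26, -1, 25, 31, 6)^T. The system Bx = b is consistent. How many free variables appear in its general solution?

0

Row reduce the augmented matrix [B | b].
R2 ← R2 + (3/2)·R1: [0, -6, 7, -10, -16, 38]
R3 ← R3 + (3/2)·R1: [0, -4, 9, -8, -24, 64]
R4 ← R4 + R1: [0, -5, 4, -6, -21, 57]
R5 ← R5 − (4)·R1: [0, 6, -4, 4, 34, -98]
R3 ← R3 − (2/3)·R2: [0, 0, 13/3, -4/3, -40/3, 116/3]
R4 ← R4 − (5/6)·R2: [0, 0, -11/6, 7/3, -23/3, 76/3]
R5 ← R5 + R2: [0, 0, 3, -6, 18, -60]
R4 ← R4 + (11/26)·R3: [0, 0, 0, 23/13, -173/13, 542/13]
R5 ← R5 − (9/13)·R3: [0, 0, 0, -66/13, 354/13, -1128/13]
R5 ← R5 + (66/23)·R4: [0, 0, 0, 0, -252/23, 756/23]
The echelon form has 5 nonzero rows, and every pivot lies in the first 5 columns, so rank(B) = rank([B|b]) = 5.
The system is consistent.
Free variables = (unknowns) − (rank) = 5 − 5 = 0.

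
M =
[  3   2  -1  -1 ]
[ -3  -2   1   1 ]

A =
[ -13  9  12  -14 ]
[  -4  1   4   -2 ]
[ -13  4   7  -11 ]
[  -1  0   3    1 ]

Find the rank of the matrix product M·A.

First compute MA:
[[-33,  25,  34, -36],
 [ 33, -25, -34,  36]]
Now row reduce the product.
R2 ← R2 + R1: [0, 0, 0, 0]
1 nonzero row, so rank(MA) = 1.

1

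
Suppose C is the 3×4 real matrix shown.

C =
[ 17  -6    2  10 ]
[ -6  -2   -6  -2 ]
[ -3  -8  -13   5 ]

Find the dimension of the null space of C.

Row reduce to echelon form.
R2 ← R2 + (6/17)·R1: [0, -70/17, -90/17, 26/17]
R3 ← R3 + (3/17)·R1: [0, -154/17, -215/17, 115/17]
R3 ← R3 − (11/5)·R2: [0, 0, -1, 17/5]
3 nonzero rows, so rank(C) = 3.
C has 4 columns; by rank–nullity, nullity = 4 − 3 = 1.

1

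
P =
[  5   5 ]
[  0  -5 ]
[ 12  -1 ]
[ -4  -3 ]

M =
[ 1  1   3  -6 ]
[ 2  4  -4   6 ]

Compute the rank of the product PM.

First compute PM:
[[ 15,  25,  -5,   0],
 [-10, -20,  20, -30],
 [ 10,   8,  40, -78],
 [-10, -16,   0,   6]]
Now row reduce the product.
R2 ← R2 + (2/3)·R1: [0, -10/3, 50/3, -30]
R3 ← R3 − (2/3)·R1: [0, -26/3, 130/3, -78]
R4 ← R4 + (2/3)·R1: [0, 2/3, -10/3, 6]
R3 ← R3 − (13/5)·R2: [0, 0, 0, 0]
R4 ← R4 + (1/5)·R2: [0, 0, 0, 0]
2 nonzero rows, so rank(PM) = 2.

2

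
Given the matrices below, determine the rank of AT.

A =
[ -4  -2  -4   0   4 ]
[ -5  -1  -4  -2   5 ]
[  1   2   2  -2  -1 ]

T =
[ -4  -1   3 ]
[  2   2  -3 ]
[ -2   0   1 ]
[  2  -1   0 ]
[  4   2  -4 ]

2

First compute AT:
[[ 36,   8, -26],
 [ 42,  15, -36],
 [-12,   3,   3]]
Now row reduce the product.
R2 ← R2 − (7/6)·R1: [0, 17/3, -17/3]
R3 ← R3 + (1/3)·R1: [0, 17/3, -17/3]
R3 ← R3 − R2: [0, 0, 0]
2 nonzero rows, so rank(AT) = 2.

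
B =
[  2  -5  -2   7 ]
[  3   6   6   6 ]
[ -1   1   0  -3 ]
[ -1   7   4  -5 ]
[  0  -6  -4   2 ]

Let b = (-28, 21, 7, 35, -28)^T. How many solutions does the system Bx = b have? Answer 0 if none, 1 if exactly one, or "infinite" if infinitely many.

infinite

Row reduce the augmented matrix [B | b].
R2 ← R2 − (3/2)·R1: [0, 27/2, 9, -9/2, 63]
R3 ← R3 + (1/2)·R1: [0, -3/2, -1, 1/2, -7]
R4 ← R4 + (1/2)·R1: [0, 9/2, 3, -3/2, 21]
R3 ← R3 + (1/9)·R2: [0, 0, 0, 0, 0]
R4 ← R4 − (1/3)·R2: [0, 0, 0, 0, 0]
R5 ← R5 + (4/9)·R2: [0, 0, 0, 0, 0]
The echelon form has 2 nonzero rows, and every pivot lies in the first 4 columns, so rank(B) = rank([B|b]) = 2.
The system is consistent.
rank = 2 < 4 unknowns, so there are infinitely many solutions.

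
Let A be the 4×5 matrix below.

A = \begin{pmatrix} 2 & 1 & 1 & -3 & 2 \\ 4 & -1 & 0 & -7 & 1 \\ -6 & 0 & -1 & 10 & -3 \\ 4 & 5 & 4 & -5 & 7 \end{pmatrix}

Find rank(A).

2

Row reduce to echelon form.
R2 ← R2 − (2)·R1: [0, -3, -2, -1, -3]
R3 ← R3 + (3)·R1: [0, 3, 2, 1, 3]
R4 ← R4 − (2)·R1: [0, 3, 2, 1, 3]
R3 ← R3 + R2: [0, 0, 0, 0, 0]
R4 ← R4 + R2: [0, 0, 0, 0, 0]
Echelon form has 2 nonzero rows, so rank(A) = 2.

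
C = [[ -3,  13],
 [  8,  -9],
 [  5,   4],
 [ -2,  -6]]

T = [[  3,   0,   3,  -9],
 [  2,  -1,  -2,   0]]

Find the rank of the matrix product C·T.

First compute CT:
[[ 17, -13, -35,  27],
 [  6,   9,  42, -72],
 [ 23,  -4,   7, -45],
 [-18,   6,   6,  18]]
Now row reduce the product.
R2 ← R2 − (6/17)·R1: [0, 231/17, 924/17, -1386/17]
R3 ← R3 − (23/17)·R1: [0, 231/17, 924/17, -1386/17]
R4 ← R4 + (18/17)·R1: [0, -132/17, -528/17, 792/17]
R3 ← R3 − R2: [0, 0, 0, 0]
R4 ← R4 + (4/7)·R2: [0, 0, 0, 0]
2 nonzero rows, so rank(CT) = 2.

2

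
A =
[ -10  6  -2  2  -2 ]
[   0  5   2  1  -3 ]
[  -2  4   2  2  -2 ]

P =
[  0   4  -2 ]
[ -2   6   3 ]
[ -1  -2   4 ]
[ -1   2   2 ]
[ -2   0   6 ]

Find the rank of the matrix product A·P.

First compute AP:
[[ -8,   4,  22],
 [ -7,  28,   7],
 [ -8,  16,  16]]
Now row reduce the product.
R2 ← R2 − (7/8)·R1: [0, 49/2, -49/4]
R3 ← R3 − R1: [0, 12, -6]
R3 ← R3 − (24/49)·R2: [0, 0, 0]
2 nonzero rows, so rank(AP) = 2.

2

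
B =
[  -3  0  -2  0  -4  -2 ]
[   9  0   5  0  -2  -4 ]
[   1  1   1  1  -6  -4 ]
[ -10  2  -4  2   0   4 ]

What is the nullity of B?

3

Row reduce to echelon form.
R2 ← R2 + (3)·R1: [0, 0, -1, 0, -14, -10]
R3 ← R3 + (1/3)·R1: [0, 1, 1/3, 1, -22/3, -14/3]
R4 ← R4 − (10/3)·R1: [0, 2, 8/3, 2, 40/3, 32/3]
Swap R2 ↔ R3
R4 ← R4 − (2)·R2: [0, 0, 2, 0, 28, 20]
R4 ← R4 + (2)·R3: [0, 0, 0, 0, 0, 0]
3 nonzero rows, so rank(B) = 3.
B has 6 columns; by rank–nullity, nullity = 6 − 3 = 3.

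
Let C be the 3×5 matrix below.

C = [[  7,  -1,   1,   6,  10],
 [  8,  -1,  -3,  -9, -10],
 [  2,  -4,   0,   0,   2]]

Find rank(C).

3

Row reduce to echelon form.
R2 ← R2 − (8/7)·R1: [0, 1/7, -29/7, -111/7, -150/7]
R3 ← R3 − (2/7)·R1: [0, -26/7, -2/7, -12/7, -6/7]
R3 ← R3 + (26)·R2: [0, 0, -108, -414, -558]
Echelon form has 3 nonzero rows, so rank(C) = 3.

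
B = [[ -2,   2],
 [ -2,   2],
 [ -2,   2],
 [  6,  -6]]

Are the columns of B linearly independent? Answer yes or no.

Row reduce B to echelon form.
R2 ← R2 − R1: [0, 0]
R3 ← R3 − R1: [0, 0]
R4 ← R4 + (3)·R1: [0, 0]
1 pivot among 2 columns.
Only 1 < 2 pivot columns, so the columns are linearly dependent.

no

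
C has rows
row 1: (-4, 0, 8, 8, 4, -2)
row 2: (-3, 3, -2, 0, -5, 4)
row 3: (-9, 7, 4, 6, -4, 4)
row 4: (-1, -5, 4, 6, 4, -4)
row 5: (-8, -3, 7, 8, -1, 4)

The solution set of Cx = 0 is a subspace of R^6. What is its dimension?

Row reduce to echelon form.
R2 ← R2 − (3/4)·R1: [0, 3, -8, -6, -8, 11/2]
R3 ← R3 − (9/4)·R1: [0, 7, -14, -12, -13, 17/2]
R4 ← R4 − (1/4)·R1: [0, -5, 2, 4, 3, -7/2]
R5 ← R5 − (2)·R1: [0, -3, -9, -8, -9, 8]
R3 ← R3 − (7/3)·R2: [0, 0, 14/3, 2, 17/3, -13/3]
R4 ← R4 + (5/3)·R2: [0, 0, -34/3, -6, -31/3, 17/3]
R5 ← R5 + R2: [0, 0, -17, -14, -17, 27/2]
R4 ← R4 + (17/7)·R3: [0, 0, 0, -8/7, 24/7, -34/7]
R5 ← R5 + (51/14)·R3: [0, 0, 0, -47/7, 51/14, -16/7]
R5 ← R5 − (47/8)·R4: [0, 0, 0, 0, -33/2, 105/4]
5 nonzero rows, so rank(C) = 5.
C has 6 columns; by rank–nullity, nullity = 6 − 5 = 1.

1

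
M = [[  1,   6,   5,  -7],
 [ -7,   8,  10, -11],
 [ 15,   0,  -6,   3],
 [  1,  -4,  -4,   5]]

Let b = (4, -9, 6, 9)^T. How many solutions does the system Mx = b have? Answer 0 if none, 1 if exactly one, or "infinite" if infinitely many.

0

Row reduce the augmented matrix [M | b].
R2 ← R2 + (7)·R1: [0, 50, 45, -60, 19]
R3 ← R3 − (15)·R1: [0, -90, -81, 108, -54]
R4 ← R4 − R1: [0, -10, -9, 12, 5]
R3 ← R3 + (9/5)·R2: [0, 0, 0, 0, -99/5]
R4 ← R4 + (1/5)·R2: [0, 0, 0, 0, 44/5]
R4 ← R4 + (4/9)·R3: [0, 0, 0, 0, 0]
The echelon form has 3 nonzero rows; the last pivot sits in the augmented column, so rank(M) = 2 but rank([M|b]) = 3.
Since the ranks differ, the system is inconsistent.
It has no solutions.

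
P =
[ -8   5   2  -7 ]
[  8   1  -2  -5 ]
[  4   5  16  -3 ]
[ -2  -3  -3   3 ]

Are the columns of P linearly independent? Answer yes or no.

yes

Row reduce P to echelon form.
R2 ← R2 + R1: [0, 6, 0, -12]
R3 ← R3 + (1/2)·R1: [0, 15/2, 17, -13/2]
R4 ← R4 − (1/4)·R1: [0, -17/4, -7/2, 19/4]
R3 ← R3 − (5/4)·R2: [0, 0, 17, 17/2]
R4 ← R4 + (17/24)·R2: [0, 0, -7/2, -15/4]
R4 ← R4 + (7/34)·R3: [0, 0, 0, -2]
4 pivots among 4 columns.
Every column is a pivot column, so the columns are linearly independent.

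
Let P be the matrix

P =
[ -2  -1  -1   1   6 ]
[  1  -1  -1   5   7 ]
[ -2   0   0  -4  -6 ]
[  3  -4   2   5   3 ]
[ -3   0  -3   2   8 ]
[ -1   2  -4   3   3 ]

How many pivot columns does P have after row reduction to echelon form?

Row reduce to echelon form.
R2 ← R2 + (1/2)·R1: [0, -3/2, -3/2, 11/2, 10]
R3 ← R3 − R1: [0, 1, 1, -5, -12]
R4 ← R4 + (3/2)·R1: [0, -11/2, 1/2, 13/2, 12]
R5 ← R5 − (3/2)·R1: [0, 3/2, -3/2, 1/2, -1]
R6 ← R6 − (1/2)·R1: [0, 5/2, -7/2, 5/2, 0]
R3 ← R3 + (2/3)·R2: [0, 0, 0, -4/3, -16/3]
R4 ← R4 − (11/3)·R2: [0, 0, 6, -41/3, -74/3]
R5 ← R5 + R2: [0, 0, -3, 6, 9]
R6 ← R6 + (5/3)·R2: [0, 0, -6, 35/3, 50/3]
Swap R3 ↔ R4
R5 ← R5 + (1/2)·R3: [0, 0, 0, -5/6, -10/3]
R6 ← R6 + R3: [0, 0, 0, -2, -8]
R5 ← R5 − (5/8)·R4: [0, 0, 0, 0, 0]
R6 ← R6 − (3/2)·R4: [0, 0, 0, 0, 0]
Echelon form has 4 nonzero rows, so rank(P) = 4.
Each nonzero row contributes one pivot column: 4 pivot columns.

4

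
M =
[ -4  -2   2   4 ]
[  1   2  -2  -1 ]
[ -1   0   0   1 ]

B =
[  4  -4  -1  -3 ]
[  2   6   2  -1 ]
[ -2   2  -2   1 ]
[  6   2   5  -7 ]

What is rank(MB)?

First compute MB:
[[  0,  16,  16, -12],
 [  6,   2,   2,   0],
 [  2,   6,   6,  -4]]
Now row reduce the product.
Swap R1 ↔ R2
R3 ← R3 − (1/3)·R1: [0, 16/3, 16/3, -4]
R3 ← R3 − (1/3)·R2: [0, 0, 0, 0]
2 nonzero rows, so rank(MB) = 2.

2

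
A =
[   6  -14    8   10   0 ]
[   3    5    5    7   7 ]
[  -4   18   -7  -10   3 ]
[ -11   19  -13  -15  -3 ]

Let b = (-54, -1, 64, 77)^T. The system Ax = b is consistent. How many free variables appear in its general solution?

1

Row reduce the augmented matrix [A | b].
R2 ← R2 − (1/2)·R1: [0, 12, 1, 2, 7, 26]
R3 ← R3 + (2/3)·R1: [0, 26/3, -5/3, -10/3, 3, 28]
R4 ← R4 + (11/6)·R1: [0, -20/3, 5/3, 10/3, -3, -22]
R3 ← R3 − (13/18)·R2: [0, 0, -43/18, -43/9, -37/18, 83/9]
R4 ← R4 + (5/9)·R2: [0, 0, 20/9, 40/9, 8/9, -68/9]
R4 ← R4 + (40/43)·R3: [0, 0, 0, 0, -44/43, 44/43]
The echelon form has 4 nonzero rows, and every pivot lies in the first 5 columns, so rank(A) = rank([A|b]) = 4.
The system is consistent.
Free variables = (unknowns) − (rank) = 5 − 4 = 1.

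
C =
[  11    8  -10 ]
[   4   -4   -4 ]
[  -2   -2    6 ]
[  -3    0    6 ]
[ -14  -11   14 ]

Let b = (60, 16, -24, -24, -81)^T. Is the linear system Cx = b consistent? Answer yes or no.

yes

Row reduce the augmented matrix [C | b].
R2 ← R2 − (4/11)·R1: [0, -76/11, -4/11, -64/11]
R3 ← R3 + (2/11)·R1: [0, -6/11, 46/11, -144/11]
R4 ← R4 + (3/11)·R1: [0, 24/11, 36/11, -84/11]
R5 ← R5 + (14/11)·R1: [0, -9/11, 14/11, -51/11]
R3 ← R3 − (3/38)·R2: [0, 0, 80/19, -240/19]
R4 ← R4 + (6/19)·R2: [0, 0, 60/19, -180/19]
R5 ← R5 − (9/76)·R2: [0, 0, 25/19, -75/19]
R4 ← R4 − (3/4)·R3: [0, 0, 0, 0]
R5 ← R5 − (5/16)·R3: [0, 0, 0, 0]
The echelon form has 3 nonzero rows, and every pivot lies in the first 3 columns, so rank(C) = rank([C|b]) = 3.
The system is consistent.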